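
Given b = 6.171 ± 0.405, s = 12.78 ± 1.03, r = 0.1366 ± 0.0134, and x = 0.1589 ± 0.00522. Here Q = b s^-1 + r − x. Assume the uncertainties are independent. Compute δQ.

Let p = b·s^-1 = 0.4829. δp/p = √((1·δb/b)² + (-1·δs/s)²) = √(0.00431 + 0.00650) = 0.104, so δp = 0.0502.
Q = p + r − x: δQ = √(δp² + δr² + δx²) = √(0.00252 + 0.000180 + 2.72e-05) = 0.0522

0.0522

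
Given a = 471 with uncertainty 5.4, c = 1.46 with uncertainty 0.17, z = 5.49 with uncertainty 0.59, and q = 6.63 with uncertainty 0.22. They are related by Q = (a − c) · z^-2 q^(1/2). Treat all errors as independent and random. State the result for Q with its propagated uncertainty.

40.1 ± 8.66

Let u = a − c = 470. δu = √(δa² + δc²) = √(29.2 + 0.0289) = 5.40, so δu/u = 0.0115.
Q is then a monomial in u, z, q:
δQ/Q = √((δu/u)² + (-2·δz/z)² + (½·δq/q)²) = √(0.000132 + 0.0462 + 0.000275) = 0.216
Q = 40.1, so δQ = 0.216 × 40.1 = 8.66.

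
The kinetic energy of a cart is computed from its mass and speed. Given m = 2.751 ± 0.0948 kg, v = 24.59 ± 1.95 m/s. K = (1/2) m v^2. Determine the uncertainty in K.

135 J

Relative error in a monomial: (δK/K)² = Σ (nᵢ · δxᵢ/xᵢ)².
  (1·δm/m)² = (1×0.0345)² = 0.00119;  (2·δv/v)² = (2×0.0793)² = 0.0252
δK/K = √(0.0263) = 0.162
K = 831.7 J, so δK = 0.162 × 831.7 = 135 J.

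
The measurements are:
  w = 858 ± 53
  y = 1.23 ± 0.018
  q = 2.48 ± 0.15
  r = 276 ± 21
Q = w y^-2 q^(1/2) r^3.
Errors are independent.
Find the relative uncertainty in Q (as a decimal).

Relative error in a monomial: (δQ/Q)² = Σ (nᵢ · δxᵢ/xᵢ)².
  (1·δw/w)² = (1×0.0618)² = 0.00382;  (-2·δy/y)² = (-2×0.0146)² = 0.000857;  (½·δq/q)² = (0.5×0.0605)² = 0.000915;  (3·δr/r)² = (3×0.0761)² = 0.0521
δQ/Q = √(0.0577) = 0.240

0.240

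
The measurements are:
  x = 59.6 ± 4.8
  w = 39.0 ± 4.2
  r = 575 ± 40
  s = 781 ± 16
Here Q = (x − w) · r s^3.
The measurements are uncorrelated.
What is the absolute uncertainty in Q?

1.82e+12

Let u = x − w = 20.6. δu = √(δx² + δw²) = √(23.0 + 17.6) = 6.38, so δu/u = 0.310.
Q is then a monomial in u, r, s:
δQ/Q = √((δu/u)² + (1·δr/r)² + (3·δs/s)²) = √(0.0959 + 0.00484 + 0.00378) = 0.323
Q = 5.64e+12, so δQ = 0.323 × 5.64e+12 = 1.82e+12.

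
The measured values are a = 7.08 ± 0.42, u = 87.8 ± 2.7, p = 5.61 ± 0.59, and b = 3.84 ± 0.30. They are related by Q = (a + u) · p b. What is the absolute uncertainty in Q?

274

Let w = a + u = 94.9. δw = √(δa² + δu²) = √(0.176 + 7.29) = 2.73, so δw/w = 0.0288.
Q is then a monomial in w, p, b:
δQ/Q = √((δw/w)² + (1·δp/p)² + (1·δb/b)²) = √(0.000829 + 0.0111 + 0.00610) = 0.134
Q = 2040, so δQ = 0.134 × 2040 = 274.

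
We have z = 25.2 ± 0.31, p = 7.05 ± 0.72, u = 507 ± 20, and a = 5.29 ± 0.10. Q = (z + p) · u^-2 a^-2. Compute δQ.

Let w = z + p = 32.2. δw = √(δz² + δp²) = √(0.0961 + 0.518) = 0.784, so δw/w = 0.0243.
Q is then a monomial in w, u, a:
δQ/Q = √((δw/w)² + (-2·δu/u)² + (-2·δa/a)²) = √(0.000591 + 0.00622 + 0.00143) = 0.0908
Q = 4.48e-06, so δQ = 0.0908 × 4.48e-06 = 4.07e-07.

4.07e-07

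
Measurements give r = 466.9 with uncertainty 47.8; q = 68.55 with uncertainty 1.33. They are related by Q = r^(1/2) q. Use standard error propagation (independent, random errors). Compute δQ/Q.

0.0547

Each factor contributes (exponent × relative error)² to (δQ/Q)²:
  (½·δr/r)² = (0.5×0.102)² = 0.00262;  (1·δq/q)² = (1×0.0194)² = 0.000376
δQ/Q = √(0.00300) = 0.0547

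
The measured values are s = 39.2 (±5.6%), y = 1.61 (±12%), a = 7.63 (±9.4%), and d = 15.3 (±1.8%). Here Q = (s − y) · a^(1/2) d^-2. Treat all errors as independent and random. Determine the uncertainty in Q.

Let u = s − y = 37.6. δu = √(δs² + δy²) = √(4.82 + 0.0373) = 2.20, so δu/u = 0.0586.
Q is then a monomial in u, a, d:
δQ/Q = √((δu/u)² + (½·δa/a)² + (-2·δd/d)²) = √(0.00344 + 0.00221 + 0.00130) = 0.0833
Q = 0.444, so δQ = 0.0833 × 0.444 = 0.0370.

0.0370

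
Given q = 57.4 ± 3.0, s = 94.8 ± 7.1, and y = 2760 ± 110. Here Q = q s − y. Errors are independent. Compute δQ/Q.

0.190

Let p = q·s = 5440. δp/p = √((1·δq/q)² + (1·δs/s)²) = √(0.00273 + 0.00561) = 0.0913, so δp = 497.
Q = p − y: δQ = √(δp² + δy²) = √(2.47e+05 + 12100) = 509
Q = 2680, so δQ/Q = 509/2680 = 0.190.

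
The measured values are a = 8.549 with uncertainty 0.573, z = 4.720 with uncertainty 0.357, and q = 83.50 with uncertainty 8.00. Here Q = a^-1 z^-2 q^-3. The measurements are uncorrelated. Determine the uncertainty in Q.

2.99e-09

Products/powers → add relative errors in quadrature, weighted by exponent:
  (-1·δa/a)² = (-1×0.0670)² = 0.00449;  (-2·δz/z)² = (-2×0.0756)² = 0.0229;  (-3·δq/q)² = (-3×0.0958)² = 0.0826
δQ/Q = √(0.110) = 0.332
Q = 9.019e-09, so δQ = 0.332 × 9.019e-09 = 2.99e-09.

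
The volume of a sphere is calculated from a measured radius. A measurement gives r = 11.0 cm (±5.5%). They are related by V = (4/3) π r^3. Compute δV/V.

0.165

V is a product of powers, so relative uncertainties combine in quadrature:
  (3·δr/r)² = (3×0.0550)² = 0.0272
δV/V = √(0.0272) = 0.165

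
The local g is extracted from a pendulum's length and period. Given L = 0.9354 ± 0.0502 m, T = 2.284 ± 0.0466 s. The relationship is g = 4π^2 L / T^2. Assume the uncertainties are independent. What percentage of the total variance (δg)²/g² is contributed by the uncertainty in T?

36.6%

(δg/g)² = (1·δL/L)² + (-2·δT/T)²
  L term: (1×0.0537)² = 0.00288
  T term: (-2×0.0204)² = 0.00167
Total = 0.00455. Share from T = 0.00167/0.00455 = 0.366.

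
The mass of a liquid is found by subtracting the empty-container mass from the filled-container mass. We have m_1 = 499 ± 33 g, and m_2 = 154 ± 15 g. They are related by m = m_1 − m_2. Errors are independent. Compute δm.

Each term contributes (cᵢ δxᵢ)² to (δm)²:
  (δm_1)² = 1090;  (δm_2)² = 225
δm = √(1310) = 36.2 g

36.2 g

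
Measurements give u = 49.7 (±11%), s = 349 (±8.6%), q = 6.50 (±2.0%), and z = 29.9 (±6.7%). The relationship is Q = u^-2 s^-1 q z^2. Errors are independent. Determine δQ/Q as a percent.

27.2%

Q is a product of powers, so relative uncertainties combine in quadrature:
  (-2·δu/u)² = (-2×0.110)² = 0.0484;  (-1·δs/s)² = (-1×0.0860)² = 0.00740;  (1·δq/q)² = (1×0.0200)² = 0.000400;  (2·δz/z)² = (2×0.0670)² = 0.0180
δQ/Q = √(0.0742) = 0.272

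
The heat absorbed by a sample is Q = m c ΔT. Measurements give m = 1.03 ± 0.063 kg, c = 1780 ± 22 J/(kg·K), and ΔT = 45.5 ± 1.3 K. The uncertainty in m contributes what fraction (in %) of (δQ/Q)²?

79.4%

(δQ/Q)² = (1·δm/m)² + (1·δc/c)² + (1·δΔT/ΔT)²
  m term: (1×0.0612)² = 0.00374
  c term: (1×0.0124)² = 0.000153
  ΔT term: (1×0.0286)² = 0.000816
Total = 0.00471. Share from m = 0.00374/0.00471 = 0.794.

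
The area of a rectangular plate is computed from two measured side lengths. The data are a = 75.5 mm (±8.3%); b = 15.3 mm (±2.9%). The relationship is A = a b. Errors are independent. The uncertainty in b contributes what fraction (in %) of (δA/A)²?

(δA/A)² = (1·δa/a)² + (1·δb/b)²
  a term: (1×0.0830)² = 0.00689
  b term: (1×0.0290)² = 0.000841
Total = 0.00773. Share from b = 0.000841/0.00773 = 0.109.

10.9%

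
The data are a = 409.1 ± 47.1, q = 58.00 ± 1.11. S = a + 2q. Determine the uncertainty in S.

S is a linear combination, so absolute uncertainties add in quadrature:
  (δa)² = 2220;  (2·δq)² = 4.93
δS = √(2220) = 47.2

47.2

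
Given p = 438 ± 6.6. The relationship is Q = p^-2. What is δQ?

1.57e-07

Q ∝ p^-2, so δQ/Q = |-2| · δp/p = 2 × 0.0151 = 0.0301.
Q = 5.21e-06, so δQ = 0.0301 × 5.21e-06 = 1.57e-07.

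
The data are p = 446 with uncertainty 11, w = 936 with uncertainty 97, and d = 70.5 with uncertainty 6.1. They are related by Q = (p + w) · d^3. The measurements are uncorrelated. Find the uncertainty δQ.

Let u = p + w = 1380. δu = √(δp² + δw²) = √(121 + 9410) = 97.6, so δu/u = 0.0706.
Q is then a monomial in u, d:
δQ/Q = √((δu/u)² + (3·δd/d)²) = √(0.00499 + 0.0674) = 0.269
Q = 4.84e+08, so δQ = 0.269 × 4.84e+08 = 1.3e+08.

1.3e+08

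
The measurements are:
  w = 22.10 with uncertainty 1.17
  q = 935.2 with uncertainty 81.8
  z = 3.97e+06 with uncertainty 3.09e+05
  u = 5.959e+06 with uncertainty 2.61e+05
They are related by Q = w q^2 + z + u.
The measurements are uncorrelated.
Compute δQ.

Let p = w·q^2 = 1.933e+07. δp/p = √((1·δw/w)² + (2·δq/q)²) = √(0.00280 + 0.0306) = 0.183, so δp = 3.53e+06.
Q = p + z + u: δQ = √(δp² + δz² + δu²) = √(1.25e+13 + 9.55e+10 + 6.81e+10) = 3.56e+06

3.56e+06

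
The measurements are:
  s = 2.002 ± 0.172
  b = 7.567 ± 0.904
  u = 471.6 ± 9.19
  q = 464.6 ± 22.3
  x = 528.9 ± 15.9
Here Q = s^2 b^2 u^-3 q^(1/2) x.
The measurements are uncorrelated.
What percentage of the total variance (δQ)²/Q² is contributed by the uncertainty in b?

(δQ/Q)² = (2·δs/s)² + (2·δb/b)² + (-3·δu/u)² + (½·δq/q)² + (1·δx/x)²
  s term: (2×0.0859)² = 0.0295
  b term: (2×0.119)² = 0.0571
  u term: (-3×0.0195)² = 0.00342
  q term: (0.5×0.0480)² = 0.000576
  x term: (1×0.0301)² = 0.000904
Total = 0.0915. Share from b = 0.0571/0.0915 = 0.624.

62.4%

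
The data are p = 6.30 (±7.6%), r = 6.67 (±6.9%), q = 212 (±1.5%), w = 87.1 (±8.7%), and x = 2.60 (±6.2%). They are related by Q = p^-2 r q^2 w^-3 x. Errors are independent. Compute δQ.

0.00943

Relative error in a monomial: (δQ/Q)² = Σ (nᵢ · δxᵢ/xᵢ)².
  (-2·δp/p)² = (-2×0.0760)² = 0.0231;  (1·δr/r)² = (1×0.0690)² = 0.00476;  (2·δq/q)² = (2×0.0150)² = 0.000900;  (-3·δw/w)² = (-3×0.0870)² = 0.0681;  (1·δx/x)² = (1×0.0620)² = 0.00384
δQ/Q = √(0.101) = 0.317
Q = 0.0297, so δQ = 0.317 × 0.0297 = 0.00943.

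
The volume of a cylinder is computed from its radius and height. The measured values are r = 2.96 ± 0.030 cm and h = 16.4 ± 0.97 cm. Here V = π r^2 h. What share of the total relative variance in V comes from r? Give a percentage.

(δV/V)² = (2·δr/r)² + (1·δh/h)²
  r term: (2×0.0101)² = 0.000411
  h term: (1×0.0591)² = 0.00350
Total = 0.00391. Share from r = 0.000411/0.00391 = 0.105.

10.5%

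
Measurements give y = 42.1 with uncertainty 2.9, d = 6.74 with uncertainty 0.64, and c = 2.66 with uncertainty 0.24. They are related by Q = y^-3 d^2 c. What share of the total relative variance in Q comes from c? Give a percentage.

9.37%

(δQ/Q)² = (-3·δy/y)² + (2·δd/d)² + (1·δc/c)²
  y term: (-3×0.0689)² = 0.0427
  d term: (2×0.0950)² = 0.0361
  c term: (1×0.0902)² = 0.00814
Total = 0.0869. Share from c = 0.00814/0.0869 = 0.0937.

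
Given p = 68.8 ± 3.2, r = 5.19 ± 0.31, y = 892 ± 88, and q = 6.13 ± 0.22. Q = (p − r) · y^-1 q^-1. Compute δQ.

0.00136

Let u = p − r = 63.6. δu = √(δp² + δr²) = √(10.2 + 0.0961) = 3.21, so δu/u = 0.0505.
Q is then a monomial in u, y, q:
δQ/Q = √((δu/u)² + (-1·δy/y)² + (-1·δq/q)²) = √(0.00255 + 0.00973 + 0.00129) = 0.117
Q = 0.0116, so δQ = 0.117 × 0.0116 = 0.00136.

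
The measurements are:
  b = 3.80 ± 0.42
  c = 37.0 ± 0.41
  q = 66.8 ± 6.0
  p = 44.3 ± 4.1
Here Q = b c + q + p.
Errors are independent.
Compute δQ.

17.2

Let w = b·c = 141. δw/w = √((1·δb/b)² + (1·δc/c)²) = √(0.0122 + 0.000123) = 0.111, so δw = 15.6.
Q = w + q + p: δQ = √(δw² + δq² + δp²) = √(244 + 36.0 + 16.8) = 17.2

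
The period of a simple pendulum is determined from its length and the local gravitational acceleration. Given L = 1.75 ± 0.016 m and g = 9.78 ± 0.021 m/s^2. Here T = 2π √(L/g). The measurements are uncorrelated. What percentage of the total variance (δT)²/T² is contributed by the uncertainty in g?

(δT/T)² = (½·δL/L)² + (−½·δg/g)²
  L term: (0.5×0.00914)² = 2.09e-05
  g term: (-0.5×0.00215)² = 1.15e-06
Total = 2.21e-05. Share from g = 1.15e-06/2.21e-05 = 0.0523.

5.23%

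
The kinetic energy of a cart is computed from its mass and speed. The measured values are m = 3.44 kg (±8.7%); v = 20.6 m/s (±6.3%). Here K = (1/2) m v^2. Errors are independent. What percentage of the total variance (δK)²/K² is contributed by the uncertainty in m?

(δK/K)² = (1·δm/m)² + (2·δv/v)²
  m term: (1×0.0870)² = 0.00757
  v term: (2×0.0630)² = 0.0159
Total = 0.0234. Share from m = 0.00757/0.0234 = 0.323.

32.3%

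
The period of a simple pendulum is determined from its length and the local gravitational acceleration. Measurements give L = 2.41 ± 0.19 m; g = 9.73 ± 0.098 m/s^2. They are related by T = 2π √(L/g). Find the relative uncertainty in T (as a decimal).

0.0397

Since T is a product/quotient, work with relative uncertainties:
  (½·δL/L)² = (0.5×0.0788)² = 0.00155;  (−½·δg/g)² = (-0.5×0.0101)² = 2.54e-05
δT/T = √(0.00158) = 0.0397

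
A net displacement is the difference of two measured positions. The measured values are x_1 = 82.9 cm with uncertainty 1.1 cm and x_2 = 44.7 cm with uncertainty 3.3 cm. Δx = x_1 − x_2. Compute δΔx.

Δx is a linear combination, so absolute uncertainties add in quadrature:
  (δx_1)² = 1.21;  (δx_2)² = 10.9
δΔx = √(12.1) = 3.48 cm

3.48 cm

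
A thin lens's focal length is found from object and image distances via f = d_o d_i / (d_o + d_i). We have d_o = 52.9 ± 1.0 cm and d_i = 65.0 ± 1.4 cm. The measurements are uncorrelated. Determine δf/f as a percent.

1.42%

∂f/∂d_o = (d_i/(d_o+d_i))² = 0.304;  ∂f/∂d_i = (d_o/(d_o+d_i))² = 0.201
δf = √((∂f/∂d_o · δd_o)² + (∂f/∂d_i · δd_i)²) = √(0.0924 + 0.0794) = 0.415 cm
f = 29.2 cm, so δf/f = 0.415/29.2 = 0.0142.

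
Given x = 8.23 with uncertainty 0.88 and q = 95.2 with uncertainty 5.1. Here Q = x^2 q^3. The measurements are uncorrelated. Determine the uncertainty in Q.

Products/powers → add relative errors in quadrature, weighted by exponent:
  (2·δx/x)² = (2×0.107)² = 0.0457;  (3·δq/q)² = (3×0.0536)² = 0.0258
δQ/Q = √(0.0716) = 0.268
Q = 5.84e+07, so δQ = 0.268 × 5.84e+07 = 1.56e+07.

1.56e+07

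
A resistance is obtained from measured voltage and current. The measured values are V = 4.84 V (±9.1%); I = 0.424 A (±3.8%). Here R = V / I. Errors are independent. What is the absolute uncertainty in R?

1.13 Ω

For a monomial R ∝ V, I^-1, fractional errors add in quadrature:
  (1·δV/V)² = (1×0.0910)² = 0.00828;  (-1·δI/I)² = (-1×0.0380)² = 0.00144
δR/R = √(0.00973) = 0.0986
R = 11.4 Ω, so δR = 0.0986 × 11.4 = 1.13 Ω.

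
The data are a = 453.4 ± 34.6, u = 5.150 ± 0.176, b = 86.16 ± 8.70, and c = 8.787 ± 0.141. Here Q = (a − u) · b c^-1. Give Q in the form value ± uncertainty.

4395 ± 563

Let w = a − u = 448.2. δw = √(δa² + δu²) = √(1200 + 0.0310) = 34.6, so δw/w = 0.0772.
Q is then a monomial in w, b, c:
δQ/Q = √((δw/w)² + (1·δb/b)² + (-1·δc/c)²) = √(0.00596 + 0.0102 + 0.000257) = 0.128
Q = 4395, so δQ = 0.128 × 4395 = 563.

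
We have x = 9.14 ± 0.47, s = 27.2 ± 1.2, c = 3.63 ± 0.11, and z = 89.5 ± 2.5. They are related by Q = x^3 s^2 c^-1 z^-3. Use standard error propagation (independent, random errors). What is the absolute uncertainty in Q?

0.0432

Products/powers → add relative errors in quadrature, weighted by exponent:
  (3·δx/x)² = (3×0.0514)² = 0.0238;  (2·δs/s)² = (2×0.0441)² = 0.00779;  (-1·δc/c)² = (-1×0.0303)² = 0.000918;  (-3·δz/z)² = (-3×0.0279)² = 0.00702
δQ/Q = √(0.0395) = 0.199
Q = 0.217, so δQ = 0.199 × 0.217 = 0.0432.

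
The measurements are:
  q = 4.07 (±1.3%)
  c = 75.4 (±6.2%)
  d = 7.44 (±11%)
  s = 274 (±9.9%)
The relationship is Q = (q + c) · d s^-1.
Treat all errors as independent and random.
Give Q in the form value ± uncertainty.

Let u = q + c = 79.5. δu = √(δq² + δc²) = √(0.00280 + 21.9) = 4.68, so δu/u = 0.0588.
Q is then a monomial in u, d, s:
δQ/Q = √((δu/u)² + (1·δd/d)² + (-1·δs/s)²) = √(0.00346 + 0.0121 + 0.00980) = 0.159
Q = 2.16, so δQ = 0.159 × 2.16 = 0.344.

2.16 ± 0.344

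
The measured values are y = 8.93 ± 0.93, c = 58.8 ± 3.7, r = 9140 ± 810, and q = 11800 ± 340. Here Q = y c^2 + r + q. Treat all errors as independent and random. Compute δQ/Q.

Let p = y·c^2 = 30900. δp/p = √((1·δy/y)² + (2·δc/c)²) = √(0.0108 + 0.0158) = 0.163, so δp = 5040.
Q = p + r + q: δQ = √(δp² + δr² + δq²) = √(2.54e+07 + 6.56e+05 + 1.16e+05) = 5120
Q = 51800, so δQ/Q = 5120/51800 = 0.0988.

0.0988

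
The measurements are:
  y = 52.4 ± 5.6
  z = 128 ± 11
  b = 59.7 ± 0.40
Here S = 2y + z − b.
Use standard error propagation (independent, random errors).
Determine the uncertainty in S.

Each term contributes (cᵢ δxᵢ)² to (δS)²:
  (2·δy)² = 125;  (δz)² = 121;  (δb)² = 0.160
δS = √(247) = 15.7

15.7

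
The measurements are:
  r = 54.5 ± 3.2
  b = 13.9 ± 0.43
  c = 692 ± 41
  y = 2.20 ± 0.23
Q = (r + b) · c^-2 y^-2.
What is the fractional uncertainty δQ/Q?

0.245

Let u = r + b = 68.4. δu = √(δr² + δb²) = √(10.2 + 0.185) = 3.23, so δu/u = 0.0472.
Q is then a monomial in u, c, y:
δQ/Q = √((δu/u)² + (-2·δc/c)² + (-2·δy/y)²) = √(0.00223 + 0.0140 + 0.0437) = 0.245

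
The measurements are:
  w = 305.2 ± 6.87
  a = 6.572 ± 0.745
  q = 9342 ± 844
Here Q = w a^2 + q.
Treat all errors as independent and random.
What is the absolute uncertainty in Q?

3120

Let p = w·a^2 = 13180. δp/p = √((1·δw/w)² + (2·δa/a)²) = √(0.000507 + 0.0514) = 0.228, so δp = 3000.
Q = p + q: δQ = √(δp² + δq²) = √(9.02e+06 + 7.12e+05) = 3120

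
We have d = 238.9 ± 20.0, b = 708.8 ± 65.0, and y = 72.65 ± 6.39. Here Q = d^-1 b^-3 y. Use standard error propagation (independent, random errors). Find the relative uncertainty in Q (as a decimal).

Each factor contributes (exponent × relative error)² to (δQ/Q)²:
  (-1·δd/d)² = (-1×0.0837)² = 0.00701;  (-3·δb/b)² = (-3×0.0917)² = 0.0757;  (1·δy/y)² = (1×0.0880)² = 0.00774
δQ/Q = √(0.0904) = 0.301

0.301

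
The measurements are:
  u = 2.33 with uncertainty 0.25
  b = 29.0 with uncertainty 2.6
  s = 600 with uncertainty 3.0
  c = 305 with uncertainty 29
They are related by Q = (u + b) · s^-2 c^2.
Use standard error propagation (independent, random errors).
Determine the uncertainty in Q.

1.68

Let w = u + b = 31.3. δw = √(δu² + δb²) = √(0.0625 + 6.76) = 2.61, so δw/w = 0.0834.
Q is then a monomial in w, s, c:
δQ/Q = √((δw/w)² + (-2·δs/s)² + (2·δc/c)²) = √(0.00695 + 0.000100 + 0.0362) = 0.208
Q = 8.10, so δQ = 0.208 × 8.10 = 1.68.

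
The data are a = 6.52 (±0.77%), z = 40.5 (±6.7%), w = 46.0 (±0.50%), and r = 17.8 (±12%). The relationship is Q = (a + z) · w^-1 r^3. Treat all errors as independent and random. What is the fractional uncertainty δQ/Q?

Let u = a + z = 47.0. δu = √(δa² + δz²) = √(0.00252 + 7.36) = 2.71, so δu/u = 0.0577.
Q is then a monomial in u, w, r:
δQ/Q = √((δu/u)² + (-1·δw/w)² + (3·δr/r)²) = √(0.00333 + 2.5e-05 + 0.130) = 0.365

0.365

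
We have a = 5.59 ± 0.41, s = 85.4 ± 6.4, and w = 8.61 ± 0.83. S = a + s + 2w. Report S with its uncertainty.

For a sum/difference, combine absolute errors in quadrature:
  (δa)² = 0.168;  (δs)² = 41.0;  (2·δw)² = 2.76
δS = √(43.9) = 6.62
S = 108.

108 ± 6.62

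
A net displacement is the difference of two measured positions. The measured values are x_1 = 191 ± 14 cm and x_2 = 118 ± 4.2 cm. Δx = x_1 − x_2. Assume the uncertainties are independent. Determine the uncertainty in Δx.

Each term contributes (cᵢ δxᵢ)² to (δΔx)²:
  (δx_1)² = 196;  (δx_2)² = 17.6
δΔx = √(214) = 14.6 cm

14.6 cm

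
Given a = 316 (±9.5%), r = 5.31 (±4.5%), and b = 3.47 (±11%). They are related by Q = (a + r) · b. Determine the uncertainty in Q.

Let u = a + r = 321. δu = √(δa² + δr²) = √(901 + 0.0571) = 30.0, so δu/u = 0.0934.
Q is then a monomial in u, b:
δQ/Q = √((δu/u)² + (1·δb/b)²) = √(0.00873 + 0.0121) = 0.144
Q = 1110, so δQ = 0.144 × 1110 = 161.

161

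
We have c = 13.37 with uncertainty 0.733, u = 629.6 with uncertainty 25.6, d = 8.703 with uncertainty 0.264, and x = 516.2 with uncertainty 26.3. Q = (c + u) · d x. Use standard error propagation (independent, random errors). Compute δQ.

2.06e+05

Let w = c + u = 643.0. δw = √(δc² + δu²) = √(0.537 + 655) = 25.6, so δw/w = 0.0398.
Q is then a monomial in w, d, x:
δQ/Q = √((δw/w)² + (1·δd/d)² + (1·δx/x)²) = √(0.00159 + 0.000920 + 0.00260) = 0.0714
Q = 2.889e+06, so δQ = 0.0714 × 2.889e+06 = 2.06e+05.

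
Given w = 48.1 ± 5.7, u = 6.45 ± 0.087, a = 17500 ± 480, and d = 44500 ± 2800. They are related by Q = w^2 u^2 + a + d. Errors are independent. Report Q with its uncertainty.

Let p = w^2·u^2 = 96300. δp/p = √((2·δw/w)² + (2·δu/u)²) = √(0.0562 + 0.000728) = 0.239, so δp = 23000.
Q = p + a + d: δQ = √(δp² + δa² + δd²) = √(5.27e+08 + 2.3e+05 + 7.84e+06) = 23100
Q = 1.58e+05.

(1.58 ± 0.231) × 10^5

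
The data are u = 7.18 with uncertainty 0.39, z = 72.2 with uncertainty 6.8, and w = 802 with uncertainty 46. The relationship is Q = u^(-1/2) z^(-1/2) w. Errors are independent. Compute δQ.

2.78

Since Q is a product/quotient, work with relative uncertainties:
  (−½·δu/u)² = (-0.5×0.0543)² = 0.000738;  (−½·δz/z)² = (-0.5×0.0942)² = 0.00222;  (1·δw/w)² = (1×0.0574)² = 0.00329
δQ/Q = √(0.00624) = 0.0790
Q = 35.2, so δQ = 0.0790 × 35.2 = 2.78.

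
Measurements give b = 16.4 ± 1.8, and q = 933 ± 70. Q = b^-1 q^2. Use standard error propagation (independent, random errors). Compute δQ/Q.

0.186

For a monomial Q ∝ b^-1, q^2, fractional errors add in quadrature:
  (-1·δb/b)² = (-1×0.110)² = 0.0120;  (2·δq/q)² = (2×0.0750)² = 0.0225
δQ/Q = √(0.0346) = 0.186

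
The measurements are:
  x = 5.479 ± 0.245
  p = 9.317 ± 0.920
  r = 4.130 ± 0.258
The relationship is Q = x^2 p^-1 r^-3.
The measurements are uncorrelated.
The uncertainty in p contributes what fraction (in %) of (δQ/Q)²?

18.4%

(δQ/Q)² = (2·δx/x)² + (-1·δp/p)² + (-3·δr/r)²
  x term: (2×0.0447)² = 0.00800
  p term: (-1×0.0987)² = 0.00975
  r term: (-3×0.0625)² = 0.0351
Total = 0.0529. Share from p = 0.00975/0.0529 = 0.184.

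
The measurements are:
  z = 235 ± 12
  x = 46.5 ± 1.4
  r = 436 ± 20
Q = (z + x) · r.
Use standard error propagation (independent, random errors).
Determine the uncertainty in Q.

Let u = z + x = 282. δu = √(δz² + δx²) = √(144 + 1.96) = 12.1, so δu/u = 0.0429.
Q is then a monomial in u, r:
δQ/Q = √((δu/u)² + (1·δr/r)²) = √(0.00184 + 0.00210) = 0.0628
Q = 1.23e+05, so δQ = 0.0628 × 1.23e+05 = 7710.

7710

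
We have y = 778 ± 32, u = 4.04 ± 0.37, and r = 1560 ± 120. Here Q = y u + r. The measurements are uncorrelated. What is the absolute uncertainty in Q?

338

Let p = y·u = 3140. δp/p = √((1·δy/y)² + (1·δu/u)²) = √(0.00169 + 0.00839) = 0.100, so δp = 316.
Q = p + r: δQ = √(δp² + δr²) = √(99600 + 14400) = 338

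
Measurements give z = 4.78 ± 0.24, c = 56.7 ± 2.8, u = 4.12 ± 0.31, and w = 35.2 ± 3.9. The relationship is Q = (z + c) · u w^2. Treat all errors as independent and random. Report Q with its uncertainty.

Let h = z + c = 61.5. δh = √(δz² + δc²) = √(0.0576 + 7.84) = 2.81, so δh/h = 0.0457.
Q is then a monomial in h, u, w:
δQ/Q = √((δh/h)² + (1·δu/u)² + (2·δw/w)²) = √(0.00209 + 0.00566 + 0.0491) = 0.238
Q = 3.14e+05, so δQ = 0.238 × 3.14e+05 = 74800.

(3.14 ± 0.748) × 10^5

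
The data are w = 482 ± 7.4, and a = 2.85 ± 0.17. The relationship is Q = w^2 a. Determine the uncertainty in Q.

Since Q is a product/quotient, work with relative uncertainties:
  (2·δw/w)² = (2×0.0154)² = 0.000943;  (1·δa/a)² = (1×0.0596)² = 0.00356
δQ/Q = √(0.00450) = 0.0671
Q = 6.62e+05, so δQ = 0.0671 × 6.62e+05 = 44400.

44400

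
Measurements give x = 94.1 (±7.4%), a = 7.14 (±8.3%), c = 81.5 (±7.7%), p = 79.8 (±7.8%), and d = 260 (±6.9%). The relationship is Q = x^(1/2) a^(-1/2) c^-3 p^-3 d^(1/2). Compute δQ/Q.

Products/powers → add relative errors in quadrature, weighted by exponent:
  (½·δx/x)² = (0.5×0.0740)² = 0.00137;  (−½·δa/a)² = (-0.5×0.0830)² = 0.00172;  (-3·δc/c)² = (-3×0.0770)² = 0.0534;  (-3·δp/p)² = (-3×0.0780)² = 0.0548;  (½·δd/d)² = (0.5×0.0690)² = 0.00119
δQ/Q = √(0.112) = 0.335

0.335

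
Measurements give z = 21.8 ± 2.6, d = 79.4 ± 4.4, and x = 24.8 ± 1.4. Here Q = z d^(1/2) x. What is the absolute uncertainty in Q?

650

Relative error in a monomial: (δQ/Q)² = Σ (nᵢ · δxᵢ/xᵢ)².
  (1·δz/z)² = (1×0.119)² = 0.0142;  (½·δd/d)² = (0.5×0.0554)² = 0.000768;  (1·δx/x)² = (1×0.0565)² = 0.00319
δQ/Q = √(0.0182) = 0.135
Q = 4820, so δQ = 0.135 × 4820 = 650.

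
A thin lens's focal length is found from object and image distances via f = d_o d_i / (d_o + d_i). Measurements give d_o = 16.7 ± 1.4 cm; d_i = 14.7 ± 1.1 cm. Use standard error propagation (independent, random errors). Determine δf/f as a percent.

5.59%

∂f/∂d_o = (d_i/(d_o+d_i))² = 0.219;  ∂f/∂d_i = (d_o/(d_o+d_i))² = 0.283
δf = √((∂f/∂d_o · δd_o)² + (∂f/∂d_i · δd_i)²) = √(0.0941 + 0.0968) = 0.437 cm
f = 7.82 cm, so δf/f = 0.437/7.82 = 0.0559.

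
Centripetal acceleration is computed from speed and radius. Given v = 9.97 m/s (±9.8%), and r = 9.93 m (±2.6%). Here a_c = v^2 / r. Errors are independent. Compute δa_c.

1.98 m/s^2

Since a_c is a product/quotient, work with relative uncertainties:
  (2·δv/v)² = (2×0.0980)² = 0.0384;  (-1·δr/r)² = (-1×0.0260)² = 0.000676
δa_c/a_c = √(0.0391) = 0.198
a_c = 10.0 m/s^2, so δa_c = 0.198 × 10.0 = 1.98 m/s^2.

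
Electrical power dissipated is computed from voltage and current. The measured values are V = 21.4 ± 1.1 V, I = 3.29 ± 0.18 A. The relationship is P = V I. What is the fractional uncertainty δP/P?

Each factor contributes (exponent × relative error)² to (δP/P)²:
  (1·δV/V)² = (1×0.0514)² = 0.00264;  (1·δI/I)² = (1×0.0547)² = 0.00299
δP/P = √(0.00564) = 0.0751

0.0751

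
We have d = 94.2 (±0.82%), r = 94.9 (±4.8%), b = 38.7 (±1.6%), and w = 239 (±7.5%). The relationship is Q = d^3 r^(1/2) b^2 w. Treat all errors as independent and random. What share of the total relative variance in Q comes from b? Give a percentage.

13.1%

(δQ/Q)² = (3·δd/d)² + (½·δr/r)² + (2·δb/b)² + (1·δw/w)²
  d term: (3×0.00820)² = 0.000605
  r term: (0.5×0.0480)² = 0.000576
  b term: (2×0.0160)² = 0.00102
  w term: (1×0.0750)² = 0.00562
Total = 0.00783. Share from b = 0.00102/0.00783 = 0.131.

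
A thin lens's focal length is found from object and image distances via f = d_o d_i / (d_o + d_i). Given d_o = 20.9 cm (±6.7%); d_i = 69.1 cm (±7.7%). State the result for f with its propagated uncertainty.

16.0 ± 0.874 cm

∂f/∂d_o = (d_i/(d_o+d_i))² = 0.589;  ∂f/∂d_i = (d_o/(d_o+d_i))² = 0.0539
δf = √((∂f/∂d_o · δd_o)² + (∂f/∂d_i · δd_i)²) = √(0.681 + 0.0823) = 0.874 cm
f = 16.0 cm.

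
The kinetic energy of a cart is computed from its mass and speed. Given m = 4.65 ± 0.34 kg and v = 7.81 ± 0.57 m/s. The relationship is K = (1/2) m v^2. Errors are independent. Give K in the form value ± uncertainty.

Relative error in a monomial: (δK/K)² = Σ (nᵢ · δxᵢ/xᵢ)².
  (1·δm/m)² = (1×0.0731)² = 0.00535;  (2·δv/v)² = (2×0.0730)² = 0.0213
δK/K = √(0.0267) = 0.163
K = 142 J, so δK = 0.163 × 142 = 23.2 J.

142 ± 23.2 J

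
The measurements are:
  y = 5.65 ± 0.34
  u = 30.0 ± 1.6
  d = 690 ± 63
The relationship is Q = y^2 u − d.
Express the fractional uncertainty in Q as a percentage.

52.7%

Let p = y^2·u = 958. δp/p = √((2·δy/y)² + (1·δu/u)²) = √(0.0145 + 0.00284) = 0.132, so δp = 126.
Q = p − d: δQ = √(δp² + δd²) = √(15900 + 3970) = 141
Q = 268, so δQ/Q = 141/268 = 0.527.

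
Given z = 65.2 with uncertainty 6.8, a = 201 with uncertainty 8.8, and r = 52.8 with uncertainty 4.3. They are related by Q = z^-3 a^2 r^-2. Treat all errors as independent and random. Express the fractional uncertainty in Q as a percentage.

36.3%

Each factor contributes (exponent × relative error)² to (δQ/Q)²:
  (-3·δz/z)² = (-3×0.104)² = 0.0979;  (2·δa/a)² = (2×0.0438)² = 0.00767;  (-2·δr/r)² = (-2×0.0814)² = 0.0265
δQ/Q = √(0.132) = 0.363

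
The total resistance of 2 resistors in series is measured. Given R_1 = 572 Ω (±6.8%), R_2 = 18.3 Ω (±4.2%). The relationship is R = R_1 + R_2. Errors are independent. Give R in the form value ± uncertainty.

Each term contributes (cᵢ δxᵢ)² to (δR)²:
  (δR_1)² = 1510;  (δR_2)² = 0.591
δR = √(1510) = 38.9 Ω
R = 590 Ω.

590 ± 38.9 Ω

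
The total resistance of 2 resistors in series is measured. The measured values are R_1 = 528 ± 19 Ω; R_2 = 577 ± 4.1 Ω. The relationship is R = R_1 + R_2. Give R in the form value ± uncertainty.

1100 ± 19.4 Ω

Sums and differences: (δR)² = Σ (cᵢ δxᵢ)².
  (δR_1)² = 361;  (δR_2)² = 16.8
δR = √(378) = 19.4 Ω
R = 1100 Ω.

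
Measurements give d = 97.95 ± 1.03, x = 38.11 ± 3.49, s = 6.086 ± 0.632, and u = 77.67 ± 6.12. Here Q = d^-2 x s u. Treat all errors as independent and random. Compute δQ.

0.302

Since Q is a product/quotient, work with relative uncertainties:
  (-2·δd/d)² = (-2×0.0105)² = 0.000442;  (1·δx/x)² = (1×0.0916)² = 0.00839;  (1·δs/s)² = (1×0.104)² = 0.0108;  (1·δu/u)² = (1×0.0788)² = 0.00621
δQ/Q = √(0.0258) = 0.161
Q = 1.878, so δQ = 0.161 × 1.878 = 0.302.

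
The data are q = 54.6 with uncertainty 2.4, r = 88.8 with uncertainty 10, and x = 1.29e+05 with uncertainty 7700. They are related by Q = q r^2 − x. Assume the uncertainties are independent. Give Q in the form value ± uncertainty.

Let p = q·r^2 = 4.31e+05. δp/p = √((1·δq/q)² + (2·δr/r)²) = √(0.00193 + 0.0507) = 0.229, so δp = 98800.
Q = p − x: δQ = √(δp² + δx²) = √(9.76e+09 + 5.93e+07) = 99100
Q = 3.02e+05.

(3.02 ± 0.991) × 10^5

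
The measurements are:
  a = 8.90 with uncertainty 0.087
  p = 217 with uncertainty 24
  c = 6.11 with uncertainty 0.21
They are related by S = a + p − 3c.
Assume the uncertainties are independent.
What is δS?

24.0

S is a linear combination, so absolute uncertainties add in quadrature:
  (δa)² = 0.00757;  (δp)² = 576;  (3·δc)² = 0.397
δS = √(576) = 24.0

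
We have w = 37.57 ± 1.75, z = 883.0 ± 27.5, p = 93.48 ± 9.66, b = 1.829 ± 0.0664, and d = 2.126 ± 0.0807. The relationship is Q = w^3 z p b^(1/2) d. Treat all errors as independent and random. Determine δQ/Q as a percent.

Products/powers → add relative errors in quadrature, weighted by exponent:
  (3·δw/w)² = (3×0.0466)² = 0.0195;  (1·δz/z)² = (1×0.0311)² = 0.000970;  (1·δp/p)² = (1×0.103)² = 0.0107;  (½·δb/b)² = (0.5×0.0363)² = 0.000329;  (1·δd/d)² = (1×0.0380)² = 0.00144
δQ/Q = √(0.0329) = 0.182

18.2%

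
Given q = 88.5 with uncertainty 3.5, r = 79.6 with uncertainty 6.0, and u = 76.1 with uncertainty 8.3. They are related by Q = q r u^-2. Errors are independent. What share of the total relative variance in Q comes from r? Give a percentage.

(δQ/Q)² = (1·δq/q)² + (1·δr/r)² + (-2·δu/u)²
  q term: (1×0.0395)² = 0.00156
  r term: (1×0.0754)² = 0.00568
  u term: (-2×0.109)² = 0.0476
Total = 0.0548. Share from r = 0.00568/0.0548 = 0.104.

10.4%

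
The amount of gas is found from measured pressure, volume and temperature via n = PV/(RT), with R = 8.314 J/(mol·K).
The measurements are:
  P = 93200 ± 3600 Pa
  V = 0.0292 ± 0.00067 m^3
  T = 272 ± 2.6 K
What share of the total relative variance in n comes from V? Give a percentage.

(δn/n)² = (1·δP/P)² + (1·δV/V)² + (-1·δT/T)²
  P term: (1×0.0386)² = 0.00149
  V term: (1×0.0229)² = 0.000526
  T term: (-1×0.00956)² = 9.14e-05
Total = 0.00211. Share from V = 0.000526/0.00211 = 0.250.

25.0%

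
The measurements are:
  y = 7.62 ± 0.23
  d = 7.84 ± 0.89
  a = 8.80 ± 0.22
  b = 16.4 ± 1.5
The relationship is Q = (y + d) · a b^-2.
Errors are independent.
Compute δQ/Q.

0.194

Let u = y + d = 15.5. δu = √(δy² + δd²) = √(0.0529 + 0.792) = 0.919, so δu/u = 0.0595.
Q is then a monomial in u, a, b:
δQ/Q = √((δu/u)² + (1·δa/a)² + (-2·δb/b)²) = √(0.00354 + 0.000625 + 0.0335) = 0.194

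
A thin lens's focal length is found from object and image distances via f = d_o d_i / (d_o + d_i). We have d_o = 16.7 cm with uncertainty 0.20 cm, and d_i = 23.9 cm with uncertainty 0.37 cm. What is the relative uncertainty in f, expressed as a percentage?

∂f/∂d_o = (d_i/(d_o+d_i))² = 0.347;  ∂f/∂d_i = (d_o/(d_o+d_i))² = 0.169
δf = √((∂f/∂d_o · δd_o)² + (∂f/∂d_i · δd_i)²) = √(0.00480 + 0.00392) = 0.0934 cm
f = 9.83 cm, so δf/f = 0.0934/9.83 = 0.00950.

0.950%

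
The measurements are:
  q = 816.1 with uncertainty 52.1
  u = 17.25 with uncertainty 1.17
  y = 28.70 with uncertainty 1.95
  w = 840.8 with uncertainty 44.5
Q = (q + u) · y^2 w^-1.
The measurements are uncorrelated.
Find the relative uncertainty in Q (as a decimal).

0.159

Let h = q + u = 833.4. δh = √(δq² + δu²) = √(2710 + 1.37) = 52.1, so δh/h = 0.0625.
Q is then a monomial in h, y, w:
δQ/Q = √((δh/h)² + (2·δy/y)² + (-1·δw/w)²) = √(0.00391 + 0.0185 + 0.00280) = 0.159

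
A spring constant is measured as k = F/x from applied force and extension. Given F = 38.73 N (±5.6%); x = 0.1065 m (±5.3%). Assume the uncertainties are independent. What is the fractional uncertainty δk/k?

0.0771

Products/powers → add relative errors in quadrature, weighted by exponent:
  (1·δF/F)² = (1×0.0560)² = 0.00314;  (-1·δx/x)² = (-1×0.0530)² = 0.00281
δk/k = √(0.00594) = 0.0771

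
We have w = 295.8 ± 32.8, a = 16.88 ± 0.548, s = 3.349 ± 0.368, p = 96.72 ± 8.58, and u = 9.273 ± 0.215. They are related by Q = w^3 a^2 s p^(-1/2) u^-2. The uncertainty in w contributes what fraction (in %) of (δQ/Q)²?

84.4%

(δQ/Q)² = (3·δw/w)² + (2·δa/a)² + (1·δs/s)² + (−½·δp/p)² + (-2·δu/u)²
  w term: (3×0.111)² = 0.111
  a term: (2×0.0325)² = 0.00422
  s term: (1×0.110)² = 0.0121
  p term: (-0.5×0.0887)² = 0.00197
  u term: (-2×0.0232)² = 0.00215
Total = 0.131. Share from w = 0.111/0.131 = 0.844.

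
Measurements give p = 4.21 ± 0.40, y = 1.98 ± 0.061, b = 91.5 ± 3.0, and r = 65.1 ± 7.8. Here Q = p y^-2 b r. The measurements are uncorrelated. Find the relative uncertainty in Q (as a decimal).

0.168

Since Q is a product/quotient, work with relative uncertainties:
  (1·δp/p)² = (1×0.0950)² = 0.00903;  (-2·δy/y)² = (-2×0.0308)² = 0.00380;  (1·δb/b)² = (1×0.0328)² = 0.00107;  (1·δr/r)² = (1×0.120)² = 0.0144
δQ/Q = √(0.0283) = 0.168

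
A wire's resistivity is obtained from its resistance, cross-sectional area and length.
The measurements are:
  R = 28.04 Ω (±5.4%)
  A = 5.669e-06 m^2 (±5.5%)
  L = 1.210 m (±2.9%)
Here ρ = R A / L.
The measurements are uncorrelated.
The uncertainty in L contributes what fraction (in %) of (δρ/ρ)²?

(δρ/ρ)² = (1·δR/R)² + (1·δA/A)² + (-1·δL/L)²
  R term: (1×0.0540)² = 0.00292
  A term: (1×0.0550)² = 0.00302
  L term: (-1×0.0290)² = 0.000841
Total = 0.00678. Share from L = 0.000841/0.00678 = 0.124.

12.4%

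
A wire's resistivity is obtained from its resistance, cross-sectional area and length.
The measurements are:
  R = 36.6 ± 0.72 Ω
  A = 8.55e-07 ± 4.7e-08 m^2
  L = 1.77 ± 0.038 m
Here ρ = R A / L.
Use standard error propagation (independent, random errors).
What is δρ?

ρ is a product of powers, so relative uncertainties combine in quadrature:
  (1·δR/R)² = (1×0.0197)² = 0.000387;  (1·δA/A)² = (1×0.0550)² = 0.00302;  (-1·δL/L)² = (-1×0.0215)² = 0.000461
δρ/ρ = √(0.00387) = 0.0622
ρ = 1.77e-05 Ω·m, so δρ = 0.0622 × 1.77e-05 = 1.1e-06 Ω·m.

1.1e-06 Ω·m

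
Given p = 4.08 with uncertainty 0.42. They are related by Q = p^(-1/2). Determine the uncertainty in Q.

0.0255

Since Q is a product/quotient, work with relative uncertainties:
  (−½·δp/p)² = (-0.5×0.103)² = 0.00265
δQ/Q = √(0.00265) = 0.0515
Q = 0.495, so δQ = 0.0515 × 0.495 = 0.0255.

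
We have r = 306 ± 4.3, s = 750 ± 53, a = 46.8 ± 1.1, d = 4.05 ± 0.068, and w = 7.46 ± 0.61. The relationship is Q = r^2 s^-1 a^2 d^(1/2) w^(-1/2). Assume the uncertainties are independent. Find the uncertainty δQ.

Products/powers → add relative errors in quadrature, weighted by exponent:
  (2·δr/r)² = (2×0.0141)² = 0.000790;  (-1·δs/s)² = (-1×0.0707)² = 0.00499;  (2·δa/a)² = (2×0.0235)² = 0.00221;  (½·δd/d)² = (0.5×0.0168)² = 7.05e-05;  (−½·δw/w)² = (-0.5×0.0818)² = 0.00167
δQ/Q = √(0.00974) = 0.0987
Q = 2.01e+05, so δQ = 0.0987 × 2.01e+05 = 19900.

19900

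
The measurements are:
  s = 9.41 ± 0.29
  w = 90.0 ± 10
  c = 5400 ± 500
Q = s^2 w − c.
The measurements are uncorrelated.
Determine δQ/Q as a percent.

44.0%

Let p = s^2·w = 7970. δp/p = √((2·δs/s)² + (1·δw/w)²) = √(0.00380 + 0.0123) = 0.127, so δp = 1010.
Q = p − c: δQ = √(δp² + δc²) = √(1.03e+06 + 2.5e+05) = 1130
Q = 2570, so δQ/Q = 1130/2570 = 0.440.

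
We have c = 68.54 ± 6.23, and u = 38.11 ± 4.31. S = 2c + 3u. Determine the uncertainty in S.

18.0

S is a linear combination, so absolute uncertainties add in quadrature:
  (2·δc)² = 155;  (3·δu)² = 167
δS = √(322) = 18.0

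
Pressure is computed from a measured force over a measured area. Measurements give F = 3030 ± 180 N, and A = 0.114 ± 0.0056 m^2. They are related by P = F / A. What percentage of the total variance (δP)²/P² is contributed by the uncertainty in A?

40.6%

(δP/P)² = (1·δF/F)² + (-1·δA/A)²
  F term: (1×0.0594)² = 0.00353
  A term: (-1×0.0491)² = 0.00241
Total = 0.00594. Share from A = 0.00241/0.00594 = 0.406.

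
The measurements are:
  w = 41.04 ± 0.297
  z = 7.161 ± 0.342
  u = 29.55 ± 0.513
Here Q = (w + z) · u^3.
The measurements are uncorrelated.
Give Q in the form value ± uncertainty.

Let h = w + z = 48.20. δh = √(δw² + δz²) = √(0.0882 + 0.117) = 0.453, so δh/h = 0.00940.
Q is then a monomial in h, u:
δQ/Q = √((δh/h)² + (3·δu/u)²) = √(8.83e-05 + 0.00271) = 0.0529
Q = 1.244e+06, so δQ = 0.0529 × 1.244e+06 = 65800.

(1.244 ± 0.0658) × 10^6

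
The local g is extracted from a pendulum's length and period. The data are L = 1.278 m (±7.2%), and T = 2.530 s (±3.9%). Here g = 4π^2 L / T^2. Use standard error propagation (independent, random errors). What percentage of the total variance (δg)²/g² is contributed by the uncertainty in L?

(δg/g)² = (1·δL/L)² + (-2·δT/T)²
  L term: (1×0.0720)² = 0.00518
  T term: (-2×0.0390)² = 0.00608
Total = 0.0113. Share from L = 0.00518/0.0113 = 0.460.

46.0%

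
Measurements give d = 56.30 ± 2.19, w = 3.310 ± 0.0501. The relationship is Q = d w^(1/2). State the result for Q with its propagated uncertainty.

Q is a product of powers, so relative uncertainties combine in quadrature:
  (1·δd/d)² = (1×0.0389)² = 0.00151;  (½·δw/w)² = (0.5×0.0151)² = 5.73e-05
δQ/Q = √(0.00157) = 0.0396
Q = 102.4, so δQ = 0.0396 × 102.4 = 4.06.

102.4 ± 4.06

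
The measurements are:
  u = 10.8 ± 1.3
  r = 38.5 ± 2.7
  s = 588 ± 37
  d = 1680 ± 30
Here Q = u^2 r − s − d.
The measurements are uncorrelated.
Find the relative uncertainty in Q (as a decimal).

0.507

Let p = u^2·r = 4490. δp/p = √((2·δu/u)² + (1·δr/r)²) = √(0.0580 + 0.00492) = 0.251, so δp = 1130.
Q = p − s − d: δQ = √(δp² + δs² + δd²) = √(1.27e+06 + 1370 + 900) = 1130
Q = 2220, so δQ/Q = 1130/2220 = 0.507.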